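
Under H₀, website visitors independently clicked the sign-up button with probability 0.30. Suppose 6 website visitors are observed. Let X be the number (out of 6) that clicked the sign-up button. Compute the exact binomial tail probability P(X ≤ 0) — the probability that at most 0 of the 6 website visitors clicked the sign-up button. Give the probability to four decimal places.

X is binomial with n = 6 and p = 0.30.
P(X ≤ 0) = C(6,0)·0.30^0·0.70^6.
= 0.117649 = 0.1176.

P = 0.1176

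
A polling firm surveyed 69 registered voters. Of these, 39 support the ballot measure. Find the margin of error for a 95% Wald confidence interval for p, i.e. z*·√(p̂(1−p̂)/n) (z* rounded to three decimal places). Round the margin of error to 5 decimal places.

Sample proportion p̂ = 39/69 = 0.56522.
SE = √(p̂(1−p̂)/n) = √(0.245747/69) = 0.059679.
z* = 1.960 at the 95% level.
Margin of error = z*·SE = 1.960 × 0.059679 = 0.11697.

ME = 0.11697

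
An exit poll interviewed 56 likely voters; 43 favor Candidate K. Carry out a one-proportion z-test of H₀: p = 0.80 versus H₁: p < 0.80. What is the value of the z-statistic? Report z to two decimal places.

z = -0.60

p̂ = 43/56 = 0.76786.
Null standard error: √(0.80·0.20/56) = √0.002857143 = 0.053452.
Test statistic: z = -0.03214/0.053452 = -0.60.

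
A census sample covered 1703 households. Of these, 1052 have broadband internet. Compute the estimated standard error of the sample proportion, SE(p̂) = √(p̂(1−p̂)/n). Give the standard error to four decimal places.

SE = 0.0118

The sample proportion is 1052/1703 = 0.61773.
p̂(1−p̂) = 0.236140.
SE = √(0.236140/1703) = √0.000138661 = 0.0118.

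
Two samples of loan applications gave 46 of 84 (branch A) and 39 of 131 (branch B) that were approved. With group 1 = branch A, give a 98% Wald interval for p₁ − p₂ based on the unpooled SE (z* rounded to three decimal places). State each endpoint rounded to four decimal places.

p̂₁ = 0.54762, p̂₂ = 0.29771, so the observed difference is 0.24991.
SE = √(0.002949196 + 0.001596021) = √0.004545217 = 0.067418.
z* = 2.326 at the 98% level. Margin = 2.326·0.067418 = 0.15681.
Interval: 0.24991 ± 0.15681 → (0.0931, 0.4067).

(0.0931, 0.4067)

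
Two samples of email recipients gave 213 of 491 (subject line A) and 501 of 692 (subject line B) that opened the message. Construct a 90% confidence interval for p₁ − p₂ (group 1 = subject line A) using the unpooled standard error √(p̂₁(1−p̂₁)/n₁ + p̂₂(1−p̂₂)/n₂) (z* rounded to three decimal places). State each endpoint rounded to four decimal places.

(-0.3364, -0.2440)

p̂₁ = 0.43381, p̂₂ = 0.72399, so the observed difference is -0.29018.
SE = √(0.000500242 + 0.000288770) = √0.000789012 = 0.028089.
The 90% critical value is z* = 1.645. Margin = 1.645·0.028089 = 0.04621.
So the interval runs from -0.3364 to -0.2440.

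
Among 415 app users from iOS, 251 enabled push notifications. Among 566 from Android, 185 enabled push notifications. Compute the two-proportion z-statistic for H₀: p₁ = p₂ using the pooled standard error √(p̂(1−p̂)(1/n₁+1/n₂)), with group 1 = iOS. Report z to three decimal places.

Sample proportions: p̂₁ = 251/415 = 0.60482 and p̂₂ = 185/566 = 0.32686.
Pooled p̂ = (251+185)/(415+566) = 436/981 = 0.44444.
SE = √[p̂(1−p̂)(1/n₁+1/n₂)] = √[0.44444·0.55556·(1/415+1/566)] ≈ 0.032113.
z = (p̂₁ − p̂₂)/SE = (0.60482 − 0.32686)/0.032113 = 0.27796/0.032113 = 8.656.

z = 8.656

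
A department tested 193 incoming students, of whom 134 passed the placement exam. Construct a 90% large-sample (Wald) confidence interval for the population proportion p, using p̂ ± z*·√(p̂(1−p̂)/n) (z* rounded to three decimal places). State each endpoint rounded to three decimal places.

(0.640, 0.749)

With x = 134 successes in n = 193, p̂ = 0.69430.
Standard error of p̂: √(0.212247/193) = √0.001099727 = 0.033162.
The 90% critical value is z* = 1.645.
Margin of error: 1.645 × 0.033162 = 0.05455.
So the interval runs from 0.640 to 0.749.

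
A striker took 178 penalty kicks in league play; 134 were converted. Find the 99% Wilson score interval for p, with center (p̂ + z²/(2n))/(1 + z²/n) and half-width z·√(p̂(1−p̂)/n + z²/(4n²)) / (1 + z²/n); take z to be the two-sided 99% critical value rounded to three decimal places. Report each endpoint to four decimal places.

(0.6614, 0.8260)

p̂ = 134/178 = 0.75281; z = 2.576, so z² = 6.635776.
1 + z²/n = 1.037280.
Adjusted center: (0.75281 + z²/(2n))/1.037280 = 0.74372.
Radicand: p̂(1−p̂)/n + z²/(4n²) = 0.001045436 + 0.000052359 = 0.001097795.
Half-width = z·√(radicand)/denom = 2.576·0.033133/1.037280 = 0.08228.
So the interval runs from 0.6614 to 0.8260.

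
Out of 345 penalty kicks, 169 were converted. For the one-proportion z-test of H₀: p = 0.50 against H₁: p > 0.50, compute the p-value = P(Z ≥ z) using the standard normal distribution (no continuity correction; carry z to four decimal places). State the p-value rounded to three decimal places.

p-value = 0.647

With x = 169 successes in n = 345, p̂ = 0.48986.
SE₀ = √(0.50·0.50/345) = 0.026919.
z = (p̂ − p₀)/SE = (169/345 − 0.50)/0.026919 ≈ -0.3769.
p-value = P(Z ≥ z) with z = -0.3769 → 0.647.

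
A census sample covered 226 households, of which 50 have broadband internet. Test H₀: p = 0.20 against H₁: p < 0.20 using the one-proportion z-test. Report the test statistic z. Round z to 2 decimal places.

Sample proportion p̂ = 50/226 = 0.22124.
SE₀ = √(0.20·0.80/226) = 0.026608.
Test statistic: z = 0.02124/0.026608 = 0.80.

z = 0.80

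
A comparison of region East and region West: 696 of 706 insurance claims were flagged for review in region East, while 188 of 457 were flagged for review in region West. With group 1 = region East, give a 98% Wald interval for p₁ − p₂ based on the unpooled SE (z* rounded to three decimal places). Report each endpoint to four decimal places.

(0.5199, 0.6290)

p̂₁ = 696/706 = 0.98584, p̂₂ = 188/457 = 0.41138; p̂₁ − p̂₂ = 0.57446.
Unpooled SE = √(p̂₁(1−p̂₁)/n₁ + p̂₂(1−p̂₂)/n₂) = √(0.000019779 + 0.000529860) = 0.023444.
For 98% confidence, z* = 2.326. Margin of error = 0.05453.
So the interval runs from 0.5199 to 0.6290.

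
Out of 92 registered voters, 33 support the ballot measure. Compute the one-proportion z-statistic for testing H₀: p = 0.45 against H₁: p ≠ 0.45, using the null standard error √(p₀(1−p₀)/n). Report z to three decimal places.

z = -1.760

With x = 33 successes in n = 92, p̂ = 0.35870.
SE₀ = √(0.45·0.55/92) = 0.051867.
z = (p̂ − p₀)/SE = (0.35870 − 0.45)/0.051867 = -1.760.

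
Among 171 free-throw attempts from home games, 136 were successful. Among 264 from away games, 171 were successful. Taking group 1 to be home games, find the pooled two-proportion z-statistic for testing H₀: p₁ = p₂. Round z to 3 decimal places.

p̂₁ = 136/171 = 0.79532, p̂₂ = 171/264 = 0.64773.
Pooling: p̂ = 307/435 = 0.70575.
Pooled SE = √[0.2076681·0.00963583] ≈ 0.044733.
z = 0.14759/0.044733 = 3.299.

z = 3.299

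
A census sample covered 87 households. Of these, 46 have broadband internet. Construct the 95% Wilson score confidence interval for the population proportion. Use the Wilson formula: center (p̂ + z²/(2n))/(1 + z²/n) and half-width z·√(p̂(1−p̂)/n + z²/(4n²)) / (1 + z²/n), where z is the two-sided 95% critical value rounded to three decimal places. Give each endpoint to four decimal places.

Here p̂ = 46/87 = 0.52874 and z = 1.960 (z² = 3.841600).
Denominator 1 + z²/n = 1 + 3.841600/87 = 1.044156.
Center = (0.52874 + 0.022078)/1.044156 = 0.52752.
Radicand: p̂(1−p̂)/n + z²/(4n²) = 0.002864072 + 0.000126886 = 0.002990958.
Half-width = 1.960·√0.002990958/1.044156 = 0.10266.
So the interval runs from 0.4249 to 0.6302.

(0.4249, 0.6302)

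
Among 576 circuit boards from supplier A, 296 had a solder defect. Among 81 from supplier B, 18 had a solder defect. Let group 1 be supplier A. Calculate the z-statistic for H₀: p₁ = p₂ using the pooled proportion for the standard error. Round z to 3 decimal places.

z = 4.921

p̂₁ = 296/576 = 0.51389, p̂₂ = 18/81 = 0.22222.
Pooling: p̂ = 314/657 = 0.47793.
SE = √[p̂(1−p̂)(1/n₁+1/n₂)] = √[0.47793·0.52207·(1/576+1/81)] ≈ 0.059276.
z = 0.29167/0.059276 = 4.921.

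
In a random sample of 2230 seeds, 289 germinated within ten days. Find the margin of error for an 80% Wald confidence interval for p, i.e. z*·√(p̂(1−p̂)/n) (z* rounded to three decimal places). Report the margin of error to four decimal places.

ME = 0.0091

Sample proportion p̂ = 289/2230 = 0.12960.
SE = √(p̂(1−p̂)/n) = √(0.112801/2230) = 0.007112.
The 80% critical value is z* = 1.282.
Margin of error = z*·SE = 1.282 × 0.007112 = 0.0091.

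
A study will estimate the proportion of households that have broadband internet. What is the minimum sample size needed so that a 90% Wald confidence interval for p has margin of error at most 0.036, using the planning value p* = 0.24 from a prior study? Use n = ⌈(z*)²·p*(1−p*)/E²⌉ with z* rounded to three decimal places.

n = 381

For 90% confidence, z* = 1.645.
p*(1−p*) = 0.1824.
Required n before rounding: 2.706025 × 0.1824 / 0.036² = 380.848.
⌈380.848⌉ = 381.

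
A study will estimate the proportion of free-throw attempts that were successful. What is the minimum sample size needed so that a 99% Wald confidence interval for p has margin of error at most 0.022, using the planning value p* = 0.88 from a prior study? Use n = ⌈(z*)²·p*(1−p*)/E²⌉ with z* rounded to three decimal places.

n = 1448

For 99% confidence, z* = 2.576.
p*(1−p*) = 0.1056.
(z*)²·p*(1−p*)/E² = 6.635776·0.1056/0.000484 = 1447.806.
⌈1447.806⌉ = 1448.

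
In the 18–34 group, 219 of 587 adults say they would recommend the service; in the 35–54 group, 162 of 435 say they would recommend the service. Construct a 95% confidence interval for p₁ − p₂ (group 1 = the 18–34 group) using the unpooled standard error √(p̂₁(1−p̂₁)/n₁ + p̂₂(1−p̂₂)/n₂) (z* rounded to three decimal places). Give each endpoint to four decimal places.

(-0.0593, 0.0606)

p̂₁ = 0.37308, p̂₂ = 0.37241, so the observed difference is 0.00067.
SE = √(0.000398453 + 0.000537291) = √0.000935744 = 0.030590.
For 95% confidence, z* = 1.960. Margin of error = 0.05996.
So the interval runs from -0.0593 to 0.0606.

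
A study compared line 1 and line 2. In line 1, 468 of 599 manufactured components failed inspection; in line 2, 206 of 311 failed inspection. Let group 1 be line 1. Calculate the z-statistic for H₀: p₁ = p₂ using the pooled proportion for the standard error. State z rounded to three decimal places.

z = 3.882

Sample proportions: p̂₁ = 468/599 = 0.78130 and p̂₂ = 206/311 = 0.66238.
Pooled p̂ = (468+206)/(599+311) = 674/910 = 0.74066.
Pooled SE = √[0.1920831·0.00488488] ≈ 0.030632.
z = (p̂₁ − p̂₂)/SE = (0.78130 − 0.66238)/0.030632 = 0.11892/0.030632 = 3.882.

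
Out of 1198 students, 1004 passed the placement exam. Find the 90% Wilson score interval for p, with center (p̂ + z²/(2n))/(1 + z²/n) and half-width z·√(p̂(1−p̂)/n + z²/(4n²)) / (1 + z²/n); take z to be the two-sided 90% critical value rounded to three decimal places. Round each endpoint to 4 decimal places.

(0.8198, 0.8548)

Here p̂ = 1004/1198 = 0.83806 and z = 1.645 (z² = 2.706025).
Denominator 1 + z²/n = 1 + 2.706025/1198 = 1.002259.
Adjusted center: (0.83806 + z²/(2n))/1.002259 = 0.83730.
Radicand: p̂(1−p̂)/n + z²/(4n²) = 0.000113283 + 0.000000471 = 0.000113754.
Half-width = 1.645·√0.000113754/1.002259 = 0.01751.
CI: 0.83730 ± 0.01751 = (0.8198, 0.8548).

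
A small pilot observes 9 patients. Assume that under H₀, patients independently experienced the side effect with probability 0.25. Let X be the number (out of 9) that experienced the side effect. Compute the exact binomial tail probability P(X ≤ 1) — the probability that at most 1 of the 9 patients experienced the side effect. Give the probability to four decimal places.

X ~ Binomial(n=9, p=0.25).
P(X ≤ 1) = C(9,0)·0.25^0·0.75^9 + C(9,1)·0.25^1·0.75^8.
= 0.075085 + 0.225254 = 0.3003.

P = 0.3003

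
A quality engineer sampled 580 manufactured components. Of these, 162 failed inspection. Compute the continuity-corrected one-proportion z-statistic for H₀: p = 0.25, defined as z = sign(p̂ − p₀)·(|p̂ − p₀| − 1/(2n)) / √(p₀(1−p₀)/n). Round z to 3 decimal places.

With x = 162 successes in n = 580, p̂ = 0.27931. p̂ − p₀ = 0.029310.
Continuity correction 1/(2n) = 1/1160 = 0.000862.
Corrected numerator: |0.029310| − 0.000862 = 0.028448.
Null standard error: √(0.25·0.75/580) = √0.000323276 = 0.017980.
z = +0.028448/0.017980 = 1.582.

z = 1.582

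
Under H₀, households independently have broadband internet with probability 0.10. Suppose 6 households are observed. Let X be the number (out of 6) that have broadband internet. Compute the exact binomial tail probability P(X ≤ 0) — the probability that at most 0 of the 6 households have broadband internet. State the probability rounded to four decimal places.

P = 0.5314

X is binomial with n = 6 and p = 0.10.
P(X ≤ 0) = C(6,0)·0.10^0·0.90^6.
= 0.531441 = 0.5314.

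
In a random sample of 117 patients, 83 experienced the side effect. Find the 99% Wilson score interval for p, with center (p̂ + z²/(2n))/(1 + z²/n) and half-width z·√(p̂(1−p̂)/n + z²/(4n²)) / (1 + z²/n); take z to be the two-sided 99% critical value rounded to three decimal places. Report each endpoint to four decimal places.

(0.5924, 0.8039)

p̂ = 83/117 = 0.70940; z = 2.576, so z² = 6.635776.
Denominator 1 + z²/n = 1 + 6.635776/117 = 1.056716.
Adjusted center: (0.70940 + z²/(2n))/1.056716 = 0.69816.
Radicand: p̂(1−p̂)/n + z²/(4n²) = 0.001761974 + 0.000121188 = 0.001883162.
Half-width = 2.576·√0.001883162/1.056716 = 0.10579.
Interval: 0.69816 ± 0.10579 → (0.5924, 0.8039).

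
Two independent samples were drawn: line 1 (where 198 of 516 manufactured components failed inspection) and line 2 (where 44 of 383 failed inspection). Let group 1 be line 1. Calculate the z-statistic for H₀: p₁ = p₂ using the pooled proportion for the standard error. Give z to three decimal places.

Sample proportions: p̂₁ = 198/516 = 0.38372 and p̂₂ = 44/383 = 0.11488.
Pooling: p̂ = 242/899 = 0.26919.
Pooled SE = √[0.1967258·0.00454895] ≈ 0.029915.
z = (p̂₁ − p̂₂)/SE = (0.38372 − 0.11488)/0.029915 = 0.26884/0.029915 = 8.987.

z = 8.987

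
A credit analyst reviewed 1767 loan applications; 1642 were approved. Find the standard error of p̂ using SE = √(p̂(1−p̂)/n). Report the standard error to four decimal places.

SE = 0.0061

With x = 1642 successes in n = 1767, p̂ = 0.92926.
p̂(1−p̂) = 0.065736.
Dividing by n and taking the root: √0.000037202 = 0.0061.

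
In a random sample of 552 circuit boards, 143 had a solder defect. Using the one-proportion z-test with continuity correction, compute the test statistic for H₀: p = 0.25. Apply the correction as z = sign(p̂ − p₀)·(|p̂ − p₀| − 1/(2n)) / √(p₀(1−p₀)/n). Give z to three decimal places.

z = 0.442

With x = 143 successes in n = 552, p̂ = 0.25906. p̂ − p₀ = 0.009058.
Continuity correction 1/(2n) = 1/1104 = 0.000906.
Corrected numerator: |0.009058| − 0.000906 = 0.008152.
Under H₀, SE = √(p₀(1−p₀)/n) = √(0.25·0.75/552) = √0.000339674 = 0.018430.
z = +0.008152/0.018430 = 0.442.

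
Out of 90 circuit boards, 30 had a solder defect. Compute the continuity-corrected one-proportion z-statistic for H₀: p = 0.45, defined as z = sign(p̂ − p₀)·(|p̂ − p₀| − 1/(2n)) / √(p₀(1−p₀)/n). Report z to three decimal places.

With x = 30 successes in n = 90, p̂ = 0.33333. p̂ − p₀ = -0.116667.
1/(2n) = 0.005556.
Corrected numerator: |-0.116667| − 0.005556 = 0.111111.
SE₀ = √(0.45·0.55/90) = 0.052440.
z = (−)0.111111/0.052440 = -2.119.

z = -2.119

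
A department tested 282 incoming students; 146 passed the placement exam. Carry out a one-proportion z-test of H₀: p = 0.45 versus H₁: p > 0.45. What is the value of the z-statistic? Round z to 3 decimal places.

z = 2.286

Sample proportion p̂ = 146/282 = 0.51773.
Under H₀, SE = √(p₀(1−p₀)/n) = √(0.45·0.55/282) = √0.000877660 = 0.029625.
z = (p̂ − p₀)/SE = (0.51773 − 0.45)/0.029625 = 2.286.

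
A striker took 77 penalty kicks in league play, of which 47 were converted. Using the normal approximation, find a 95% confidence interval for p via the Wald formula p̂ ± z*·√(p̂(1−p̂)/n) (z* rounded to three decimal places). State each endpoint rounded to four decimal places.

With x = 47 successes in n = 77, p̂ = 0.61039.
Standard error of p̂: √(0.237814/77) = √0.003088495 = 0.055574.
For 95% confidence, z* = 1.960.
Margin = 1.960·0.055574 = 0.10893.
Interval: 0.61039 ± 0.10893 → (0.5015, 0.7193).

(0.5015, 0.7193)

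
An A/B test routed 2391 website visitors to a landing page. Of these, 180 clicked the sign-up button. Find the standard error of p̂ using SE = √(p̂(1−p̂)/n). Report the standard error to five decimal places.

Sample proportion p̂ = 180/2391 = 0.07528.
p̂(1−p̂) = 0.07528·0.92472 = 0.069613.
Dividing by n and taking the root: √0.000029115 = 0.00540.

SE = 0.00540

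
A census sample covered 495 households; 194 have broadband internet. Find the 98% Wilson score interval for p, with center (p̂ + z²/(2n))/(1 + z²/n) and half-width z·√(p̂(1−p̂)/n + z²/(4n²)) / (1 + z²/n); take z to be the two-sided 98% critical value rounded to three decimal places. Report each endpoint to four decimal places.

(0.3423, 0.4439)

Here p̂ = 194/495 = 0.39192 and z = 2.326 (z² = 5.410276).
Denominator 1 + z²/n = 1 + 5.410276/495 = 1.010930.
Center = (0.39192 + 0.005465)/1.010930 = 0.39309.
Radicand: p̂(1−p̂)/n + z²/(4n²) = 0.000481452 + 0.000005520 = 0.000486972.
Half-width = z·√(radicand)/denom = 2.326·0.022067/1.010930 = 0.05077.
Interval: 0.39309 ± 0.05077 → (0.3423, 0.4439).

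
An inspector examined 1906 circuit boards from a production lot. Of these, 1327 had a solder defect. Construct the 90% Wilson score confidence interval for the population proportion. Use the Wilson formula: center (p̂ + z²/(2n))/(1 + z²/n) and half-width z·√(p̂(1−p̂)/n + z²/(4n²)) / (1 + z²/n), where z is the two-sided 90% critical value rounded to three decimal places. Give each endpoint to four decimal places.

p̂ = 1327/1906 = 0.69622; z = 1.645, so z² = 2.706025.
Denominator 1 + z²/n = 1 + 2.706025/1906 = 1.001420.
Center = (0.69622 + 0.000710)/1.001420 = 0.69594.
Radicand: p̂(1−p̂)/n + z²/(4n²) = 0.000110964 + 0.000000186 = 0.000111150.
Half-width = z·√(radicand)/denom = 1.645·0.010543/1.001420 = 0.01732.
So the interval runs from 0.6786 to 0.7133.

(0.6786, 0.7133)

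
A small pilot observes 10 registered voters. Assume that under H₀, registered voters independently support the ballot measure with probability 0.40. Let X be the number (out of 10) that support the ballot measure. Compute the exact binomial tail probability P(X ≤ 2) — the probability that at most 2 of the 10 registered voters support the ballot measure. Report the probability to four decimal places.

X is binomial with n = 10 and p = 0.40.
P(X ≤ 2) = C(10,0)·0.40^0·0.60^10 + C(10,1)·0.40^1·0.60^9 + C(10,2)·0.40^2·0.60^8.
= 0.006047 + 0.040311 + 0.120932 = 0.1673.

P = 0.1673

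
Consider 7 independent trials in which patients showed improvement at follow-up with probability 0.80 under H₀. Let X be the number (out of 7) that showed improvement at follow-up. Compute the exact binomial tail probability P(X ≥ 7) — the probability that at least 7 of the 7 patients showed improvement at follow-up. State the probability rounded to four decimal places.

P = 0.2097

X ~ Binomial(n=7, p=0.80).
P(X ≥ 7) = C(7,7)·0.80^7·0.20^0.
= 0.209715 = 0.2097.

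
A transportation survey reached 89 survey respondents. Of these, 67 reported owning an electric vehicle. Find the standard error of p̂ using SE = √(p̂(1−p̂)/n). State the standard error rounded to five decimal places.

The sample proportion is 67/89 = 0.75281.
p̂(1−p̂) = 0.75281·0.24719 = 0.186087.
SE = √(0.186087/89) = 0.04573.

SE = 0.04573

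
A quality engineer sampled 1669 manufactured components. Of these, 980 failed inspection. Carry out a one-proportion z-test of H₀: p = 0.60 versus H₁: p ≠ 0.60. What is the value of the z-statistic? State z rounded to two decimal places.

The sample proportion is 980/1669 = 0.58718.
SE₀ = √(0.60·0.40/1669) = 0.011992.
Test statistic: z = -0.01282/0.011992 = -1.07.

z = -1.07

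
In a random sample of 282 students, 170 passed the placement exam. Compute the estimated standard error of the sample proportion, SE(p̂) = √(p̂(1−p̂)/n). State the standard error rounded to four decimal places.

SE = 0.0291

With x = 170 successes in n = 282, p̂ = 0.60284.
p̂(1−p̂) = 0.60284·0.39716 = 0.239424.
Dividing by n and taking the root: √0.000849021 = 0.0291.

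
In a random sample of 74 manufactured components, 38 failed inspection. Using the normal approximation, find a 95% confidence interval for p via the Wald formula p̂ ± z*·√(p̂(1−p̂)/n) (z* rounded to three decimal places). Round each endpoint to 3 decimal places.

(0.400, 0.627)

Sample proportion p̂ = 38/74 = 0.51351.
SE(p̂) = √(0.51351·0.48649/74) = 0.058103.
For 95% confidence, z* = 1.960.
Margin of error: 1.960 × 0.058103 = 0.11388.
CI: 0.51351 ± 0.11388 = (0.400, 0.627).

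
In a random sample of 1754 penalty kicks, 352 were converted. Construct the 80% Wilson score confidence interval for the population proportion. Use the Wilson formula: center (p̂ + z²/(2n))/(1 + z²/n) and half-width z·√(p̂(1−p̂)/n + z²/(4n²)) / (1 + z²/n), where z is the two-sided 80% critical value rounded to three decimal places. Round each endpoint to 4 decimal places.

p̂ = 352/1754 = 0.20068; z = 1.282, so z² = 1.643524.
1 + z²/n = 1.000937.
Center = (0.20068 + 0.000469)/1.000937 = 0.20096.
Radicand: p̂(1−p̂)/n + z²/(4n²) = 0.000091454 + 0.000000134 = 0.000091588.
Half-width = z·√(radicand)/denom = 1.282·0.009570/1.000937 = 0.01226.
CI: 0.20096 ± 0.01226 = (0.1887, 0.2132).

(0.1887, 0.2132)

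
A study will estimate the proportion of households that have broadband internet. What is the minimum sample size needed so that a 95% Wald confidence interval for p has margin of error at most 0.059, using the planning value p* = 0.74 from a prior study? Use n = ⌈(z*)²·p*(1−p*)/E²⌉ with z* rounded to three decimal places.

n = 213

The 95% critical value is z* = 1.960.
p*(1−p*) = 0.1924.
(z*)²·p*(1−p*)/E² = 3.841600·0.1924/0.003481 = 212.331.
Rounding up, n = 213.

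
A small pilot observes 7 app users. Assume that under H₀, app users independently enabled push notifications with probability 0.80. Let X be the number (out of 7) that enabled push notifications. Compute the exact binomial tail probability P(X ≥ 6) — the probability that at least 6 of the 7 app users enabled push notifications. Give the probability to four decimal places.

X is binomial with n = 7 and p = 0.80.
P(X ≥ 6) = C(7,6)·0.80^6·0.20^1 + C(7,7)·0.80^7·0.20^0.
= 0.367002 + 0.209715 = 0.5767.

P = 0.5767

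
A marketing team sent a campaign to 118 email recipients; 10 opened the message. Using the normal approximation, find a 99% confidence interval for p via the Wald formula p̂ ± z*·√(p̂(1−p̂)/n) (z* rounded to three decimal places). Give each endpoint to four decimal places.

(0.0187, 0.1508)

Sample proportion p̂ = 10/118 = 0.08475.
Standard error of p̂: √(0.077564/118) = √0.000657321 = 0.025638.
The 99% critical value is z* = 2.576.
Margin of error: 2.576 × 0.025638 = 0.06604.
Interval: 0.08475 ± 0.06604 → (0.0187, 0.1508).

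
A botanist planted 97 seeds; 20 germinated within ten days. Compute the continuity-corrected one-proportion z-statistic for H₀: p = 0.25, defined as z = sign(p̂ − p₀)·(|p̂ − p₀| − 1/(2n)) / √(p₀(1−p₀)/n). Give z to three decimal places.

z = -0.879

The sample proportion is 20/97 = 0.20619. p̂ − p₀ = -0.043814.
1/(2n) = 0.005155.
Corrected numerator: |-0.043814| − 0.005155 = 0.038659.
SE₀ = √(0.25·0.75/97) = 0.043966.
z = (−)0.038659/0.043966 = -0.879.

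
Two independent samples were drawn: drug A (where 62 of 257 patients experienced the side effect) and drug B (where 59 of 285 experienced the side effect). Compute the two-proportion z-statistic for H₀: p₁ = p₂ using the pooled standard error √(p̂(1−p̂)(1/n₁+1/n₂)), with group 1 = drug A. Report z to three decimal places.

p̂₁ = 62/257 = 0.24125, p̂₂ = 59/285 = 0.20702.
Pooled p̂ = (62+59)/(257+285) = 121/542 = 0.22325.
SE = √[p̂(1−p̂)(1/n₁+1/n₂)] = √[0.22325·0.77675·(1/257+1/285)] ≈ 0.035822.
z = (p̂₁ − p̂₂)/SE = (0.24125 − 0.20702)/0.035822 = 0.03423/0.035822 = 0.956.

z = 0.956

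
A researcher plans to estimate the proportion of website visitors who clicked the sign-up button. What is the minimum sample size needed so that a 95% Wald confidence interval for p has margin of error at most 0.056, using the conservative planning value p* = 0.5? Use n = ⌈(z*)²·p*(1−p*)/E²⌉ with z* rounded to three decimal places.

n = 307

z* = 1.960 at the 95% level.
p*(1−p*) = 0.50·0.50 = 0.2500.
Required n before rounding: 3.841600 × 0.2500 / 0.056² = 306.250.
Rounding up, n = 307.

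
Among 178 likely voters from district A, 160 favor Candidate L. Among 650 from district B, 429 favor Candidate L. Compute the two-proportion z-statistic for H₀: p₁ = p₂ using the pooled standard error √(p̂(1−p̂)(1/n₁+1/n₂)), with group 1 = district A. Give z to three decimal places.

z = 6.232

p̂₁ = 160/178 = 0.89888, p̂₂ = 429/650 = 0.66000.
Pooling: p̂ = 589/828 = 0.71135.
Pooled SE = √[0.2053301·0.00715644] ≈ 0.038333.
z = (p̂₁ − p̂₂)/SE = (0.89888 − 0.66000)/0.038333 = 0.23888/0.038333 = 6.232.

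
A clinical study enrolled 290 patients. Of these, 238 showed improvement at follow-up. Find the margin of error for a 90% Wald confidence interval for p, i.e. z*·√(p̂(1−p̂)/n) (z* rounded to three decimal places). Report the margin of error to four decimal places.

The sample proportion is 238/290 = 0.82069.
SE = √(p̂(1−p̂)/n) = √(0.147158/290) = 0.022526.
z* = 1.645 at the 90% level.
Margin of error = z*·SE = 1.645 × 0.022526 = 0.0371.

ME = 0.0371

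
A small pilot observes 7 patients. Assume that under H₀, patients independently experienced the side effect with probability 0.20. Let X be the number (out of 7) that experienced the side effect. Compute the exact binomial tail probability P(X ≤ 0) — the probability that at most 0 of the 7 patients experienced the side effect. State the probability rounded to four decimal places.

P = 0.2097

X is binomial with n = 7 and p = 0.20.
P(X ≤ 0) = C(7,0)·0.20^0·0.80^7.
= 0.209715 = 0.2097.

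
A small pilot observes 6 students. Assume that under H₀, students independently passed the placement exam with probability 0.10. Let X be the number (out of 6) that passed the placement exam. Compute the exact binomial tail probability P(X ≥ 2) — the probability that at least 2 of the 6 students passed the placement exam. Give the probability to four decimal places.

P = 0.1143

X is binomial with n = 6 and p = 0.10.
P(X ≥ 2) = Σ_{j=2}^{6} C(6,j)·0.10^j·0.90^{6−j}.
= 0.098415 + 0.014580 + 0.001215 + 0.000054 + 0.000001 = 0.1143.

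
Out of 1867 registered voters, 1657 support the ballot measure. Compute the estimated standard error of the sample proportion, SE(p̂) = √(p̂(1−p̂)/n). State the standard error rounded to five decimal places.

SE = 0.00731

With x = 1657 successes in n = 1867, p̂ = 0.88752.
p̂(1−p̂) = 0.88752·0.11248 = 0.099828.
SE = √(0.099828/1867) = √0.000053470 = 0.00731.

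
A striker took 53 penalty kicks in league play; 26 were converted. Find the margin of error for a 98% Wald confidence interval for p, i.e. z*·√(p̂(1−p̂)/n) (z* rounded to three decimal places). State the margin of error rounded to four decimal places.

ME = 0.1597

With x = 26 successes in n = 53, p̂ = 0.49057.
SE(p̂) = √(0.49057·0.50943/53) = 0.068668.
The 98% critical value is z* = 2.326.
Margin of error = z*·SE = 2.326 × 0.068668 = 0.1597.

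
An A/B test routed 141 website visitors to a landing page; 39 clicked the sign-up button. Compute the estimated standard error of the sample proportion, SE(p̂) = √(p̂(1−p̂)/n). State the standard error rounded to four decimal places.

SE = 0.0377

p̂ = 39/141 = 0.27660.
p̂(1−p̂) = 0.27660·0.72340 = 0.200092.
SE = √(0.200092/141) = √0.001419092 = 0.0377.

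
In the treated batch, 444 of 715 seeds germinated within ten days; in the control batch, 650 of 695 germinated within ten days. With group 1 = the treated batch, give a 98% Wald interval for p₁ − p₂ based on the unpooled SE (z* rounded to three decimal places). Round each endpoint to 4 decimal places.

(-0.3617, -0.2668)

p̂₁ = 0.62098, p̂₂ = 0.93525, so the observed difference is -0.31427.
SE = √(0.000329181 + 0.000087131) = √0.000416312 = 0.020404.
The 98% critical value is z* = 2.326. Margin of error = 0.04746.
Interval: -0.31427 ± 0.04746 → (-0.3617, -0.2668).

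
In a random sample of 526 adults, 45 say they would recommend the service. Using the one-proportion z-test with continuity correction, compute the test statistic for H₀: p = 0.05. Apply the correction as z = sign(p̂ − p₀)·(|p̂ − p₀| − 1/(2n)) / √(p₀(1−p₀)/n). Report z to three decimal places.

p̂ = 45/526 = 0.08555. p̂ − p₀ = 0.035551.
Continuity correction 1/(2n) = 1/1052 = 0.000951.
Corrected numerator: |0.035551| − 0.000951 = 0.034600.
Under H₀, SE = √(p₀(1−p₀)/n) = √(0.05·0.95/526) = √0.000090304 = 0.009503.
z = (+)0.034600/0.009503 = 3.641.

z = 3.641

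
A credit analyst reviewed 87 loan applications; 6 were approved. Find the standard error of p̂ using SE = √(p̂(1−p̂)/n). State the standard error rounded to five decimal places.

SE = 0.02717

With x = 6 successes in n = 87, p̂ = 0.06897.
p̂(1−p̂) = 0.06897·0.93103 = 0.064213.
SE = √(0.064213/87) = √0.000738080 = 0.02717.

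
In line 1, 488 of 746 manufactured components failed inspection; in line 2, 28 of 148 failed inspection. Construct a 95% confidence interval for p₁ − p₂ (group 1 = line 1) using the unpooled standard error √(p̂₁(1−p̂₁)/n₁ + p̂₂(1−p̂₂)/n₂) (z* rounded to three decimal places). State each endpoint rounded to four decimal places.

p̂₁ = 0.65416, p̂₂ = 0.18919, so the observed difference is 0.46497.
SE = √(0.000303266 + 0.001036464) = √0.001339730 = 0.036602.
For 95% confidence, z* = 1.960. Margin of error = 0.07174.
CI: 0.46497 ± 0.07174 = (0.3932, 0.5367).

(0.3932, 0.5367)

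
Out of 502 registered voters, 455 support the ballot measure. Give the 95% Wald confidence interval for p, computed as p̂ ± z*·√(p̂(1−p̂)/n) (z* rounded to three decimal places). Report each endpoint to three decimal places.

(0.881, 0.932)

With x = 455 successes in n = 502, p̂ = 0.90637.
SE(p̂) = √(0.90637·0.09363/502) = 0.013002.
For 95% confidence, z* = 1.960.
Margin of error: 1.960 × 0.013002 = 0.02548.
CI: 0.90637 ± 0.02548 = (0.881, 0.932).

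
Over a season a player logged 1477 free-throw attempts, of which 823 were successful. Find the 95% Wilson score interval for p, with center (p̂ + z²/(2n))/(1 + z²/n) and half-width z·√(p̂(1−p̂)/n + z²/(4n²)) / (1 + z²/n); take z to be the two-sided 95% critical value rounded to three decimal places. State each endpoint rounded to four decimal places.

Here p̂ = 823/1477 = 0.55721 and z = 1.960 (z² = 3.841600).
Denominator 1 + z²/n = 1 + 3.841600/1477 = 1.002601.
Center = (0.55721 + 0.001300)/1.002601 = 0.55706.
Radicand: p̂(1−p̂)/n + z²/(4n²) = 0.000167046 + 0.000000440 = 0.000167486.
Half-width = 1.960·√0.000167486/1.002601 = 0.02530.
So the interval runs from 0.5318 to 0.5824.

(0.5318, 0.5824)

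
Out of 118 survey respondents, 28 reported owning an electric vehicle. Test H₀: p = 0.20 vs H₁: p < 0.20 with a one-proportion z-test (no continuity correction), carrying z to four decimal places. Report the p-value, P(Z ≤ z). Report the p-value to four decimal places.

p-value = 0.8444

The sample proportion is 28/118 = 0.23729.
Under H₀, SE = √(p₀(1−p₀)/n) = √(0.20·0.80/118) = √0.001355932 = 0.036823.
Test statistic (full precision, shown to 4 dp): z = (28/118 − 0.20)/SE₀ ≈ 1.0126.
From the standard normal, P(Z ≤ z) = 0.8444.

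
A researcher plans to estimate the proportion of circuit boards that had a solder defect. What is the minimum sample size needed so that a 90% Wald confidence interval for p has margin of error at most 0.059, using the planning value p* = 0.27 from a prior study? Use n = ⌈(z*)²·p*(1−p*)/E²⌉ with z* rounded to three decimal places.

n = 154

For 90% confidence, z* = 1.645.
p*(1−p*) = 0.27·0.73 = 0.1971.
(z*)²·p*(1−p*)/E² = 2.706025·0.1971/0.003481 = 153.220.
⌈153.220⌉ = 154.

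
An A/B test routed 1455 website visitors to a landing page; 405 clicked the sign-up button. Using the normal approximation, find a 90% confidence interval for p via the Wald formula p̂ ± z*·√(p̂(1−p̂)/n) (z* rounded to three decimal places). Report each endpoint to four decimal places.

With x = 405 successes in n = 1455, p̂ = 0.27835.
Standard error of p̂: √(0.200872/1455) = √0.000138056 = 0.011750.
z* = 1.645 at the 90% level.
Margin = 1.645·0.011750 = 0.01933.
Interval: 0.27835 ± 0.01933 → (0.2590, 0.2977).

(0.2590, 0.2977)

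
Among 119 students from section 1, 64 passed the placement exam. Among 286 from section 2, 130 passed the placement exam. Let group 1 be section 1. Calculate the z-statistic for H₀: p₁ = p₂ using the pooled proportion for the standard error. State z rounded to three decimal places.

Sample proportions: p̂₁ = 64/119 = 0.53782 and p̂₂ = 130/286 = 0.45455.
Pooled p̂ = (64+130)/(119+286) = 194/405 = 0.47901.
SE = √[p̂(1−p̂)(1/n₁+1/n₂)] = √[0.47901·0.52099·(1/119+1/286)] ≈ 0.054495.
z = (p̂₁ − p̂₂)/SE = (0.53782 − 0.45455)/0.054495 = 0.08327/0.054495 = 1.528.

z = 1.528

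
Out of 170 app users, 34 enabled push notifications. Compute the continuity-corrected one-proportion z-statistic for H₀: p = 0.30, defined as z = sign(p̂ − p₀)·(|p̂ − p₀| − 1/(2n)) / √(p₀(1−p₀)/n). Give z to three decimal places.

Sample proportion p̂ = 34/170 = 0.20000. p̂ − p₀ = -0.100000.
1/(2n) = 0.002941.
Corrected numerator: |-0.100000| − 0.002941 = 0.097059.
SE₀ = √(0.30·0.70/170) = 0.035147.
z = (−)0.097059/0.035147 = -2.762.

z = -2.762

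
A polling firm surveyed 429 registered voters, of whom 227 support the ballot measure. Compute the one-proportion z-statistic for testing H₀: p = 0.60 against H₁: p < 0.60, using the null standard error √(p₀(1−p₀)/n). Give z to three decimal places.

z = -2.996

p̂ = 227/429 = 0.52914.
Under H₀, SE = √(p₀(1−p₀)/n) = √(0.60·0.40/429) = √0.000559441 = 0.023652.
Test statistic: z = -0.07086/0.023652 = -2.996.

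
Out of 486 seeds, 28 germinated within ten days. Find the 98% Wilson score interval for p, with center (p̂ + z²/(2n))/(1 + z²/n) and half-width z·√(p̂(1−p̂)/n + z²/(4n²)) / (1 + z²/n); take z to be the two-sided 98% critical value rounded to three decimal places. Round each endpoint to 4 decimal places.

(0.0376, 0.0874)

p̂ = 28/486 = 0.05761; z = 2.326, so z² = 5.410276.
1 + z²/n = 1.011132.
Adjusted center: (0.05761 + z²/(2n))/1.011132 = 0.06248.
Radicand: p̂(1−p̂)/n + z²/(4n²) = 0.000111716 + 0.000005726 = 0.000117442.
Half-width = 2.326·√0.000117442/1.011132 = 0.02493.
CI: 0.06248 ± 0.02493 = (0.0376, 0.0874).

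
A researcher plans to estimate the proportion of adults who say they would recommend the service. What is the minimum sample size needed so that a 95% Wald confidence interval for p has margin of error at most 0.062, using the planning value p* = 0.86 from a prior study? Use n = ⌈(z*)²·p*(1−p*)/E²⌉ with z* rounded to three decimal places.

The 95% critical value is z* = 1.960.
p*(1−p*) = 0.1204.
(z*)²·p*(1−p*)/E² = 3.841600·0.1204/0.003844 = 120.325.
⌈120.325⌉ = 121.

n = 121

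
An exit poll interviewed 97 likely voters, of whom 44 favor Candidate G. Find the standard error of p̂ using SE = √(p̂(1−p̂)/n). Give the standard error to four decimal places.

SE = 0.0505

Sample proportion p̂ = 44/97 = 0.45361.
p̂(1−p̂) = 0.45361·0.54639 = 0.247848.
Dividing by n and taking the root: √0.002555134 = 0.0505.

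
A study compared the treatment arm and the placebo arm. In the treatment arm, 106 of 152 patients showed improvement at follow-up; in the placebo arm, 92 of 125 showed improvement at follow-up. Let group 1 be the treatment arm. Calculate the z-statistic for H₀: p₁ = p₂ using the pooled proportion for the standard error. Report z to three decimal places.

z = -0.709

Sample proportions: p̂₁ = 106/152 = 0.69737 and p̂₂ = 92/125 = 0.73600.
Pooling: p̂ = 198/277 = 0.71480.
SE = √[p̂(1−p̂)(1/n₁+1/n₂)] = √[0.71480·0.28520·(1/152+1/125)] ≈ 0.054517.
z = (p̂₁ − p̂₂)/SE = (0.69737 − 0.73600)/0.054517 = -0.03863/0.054517 = -0.709.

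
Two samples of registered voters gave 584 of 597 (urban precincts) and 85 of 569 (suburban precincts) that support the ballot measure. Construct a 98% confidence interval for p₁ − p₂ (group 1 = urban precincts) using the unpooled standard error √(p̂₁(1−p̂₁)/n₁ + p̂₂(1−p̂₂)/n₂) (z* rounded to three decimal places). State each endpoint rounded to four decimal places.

(0.7914, 0.8663)

p̂₁ = 0.97822, p̂₂ = 0.14938, so the observed difference is 0.82884.
Unpooled SE = √(p̂₁(1−p̂₁)/n₁ + p̂₂(1−p̂₂)/n₂) = √(0.000035681 + 0.000223320) = 0.016093.
z* = 2.326 at the 98% level. Margin of error = 0.03743.
So the interval runs from 0.7914 to 0.8663.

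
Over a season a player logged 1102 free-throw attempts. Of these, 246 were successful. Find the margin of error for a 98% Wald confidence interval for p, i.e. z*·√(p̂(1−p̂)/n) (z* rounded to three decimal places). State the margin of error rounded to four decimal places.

p̂ = 246/1102 = 0.22323.
SE(p̂) = √(0.22323·0.77677/1102) = 0.012544.
The 98% critical value is z* = 2.326.
ME = 2.326·0.012544 = 0.0292.

ME = 0.0292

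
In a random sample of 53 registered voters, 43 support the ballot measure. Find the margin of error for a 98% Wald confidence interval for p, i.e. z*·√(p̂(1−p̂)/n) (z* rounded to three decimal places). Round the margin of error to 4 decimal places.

p̂ = 43/53 = 0.81132.
SE = √(p̂(1−p̂)/n) = √(0.153079/53) = 0.053743.
z* = 2.326 at the 98% level.
So ME = 0.1250.

ME = 0.1250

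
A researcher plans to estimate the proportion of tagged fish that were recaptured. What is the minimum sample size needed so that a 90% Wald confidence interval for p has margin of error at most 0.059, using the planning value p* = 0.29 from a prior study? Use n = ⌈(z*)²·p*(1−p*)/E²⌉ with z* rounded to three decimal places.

n = 161

For 90% confidence, z* = 1.645.
p*(1−p*) = 0.2059.
(z*)²·p*(1−p*)/E² = 2.706025·0.2059/0.003481 = 160.060.
⌈160.060⌉ = 161.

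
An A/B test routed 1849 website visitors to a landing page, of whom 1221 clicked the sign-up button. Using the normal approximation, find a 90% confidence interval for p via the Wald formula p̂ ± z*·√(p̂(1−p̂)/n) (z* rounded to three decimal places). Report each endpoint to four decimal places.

The sample proportion is 1221/1849 = 0.66036.
SE(p̂) = √(0.66036·0.33964/1849) = 0.011014.
z* = 1.645 at the 90% level.
Margin = 1.645·0.011014 = 0.01812.
CI: 0.66036 ± 0.01812 = (0.6422, 0.6785).

(0.6422, 0.6785)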